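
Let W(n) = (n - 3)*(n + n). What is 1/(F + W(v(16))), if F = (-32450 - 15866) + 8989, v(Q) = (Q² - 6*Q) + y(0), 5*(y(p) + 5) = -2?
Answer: 25/188693 ≈ 0.00013249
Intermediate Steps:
y(p) = -27/5 (y(p) = -5 + (⅕)*(-2) = -5 - ⅖ = -27/5)
v(Q) = -27/5 + Q² - 6*Q (v(Q) = (Q² - 6*Q) - 27/5 = -27/5 + Q² - 6*Q)
F = -39327 (F = -48316 + 8989 = -39327)
W(n) = 2*n*(-3 + n) (W(n) = (-3 + n)*(2*n) = 2*n*(-3 + n))
1/(F + W(v(16))) = 1/(-39327 + 2*(-27/5 + 16² - 6*16)*(-3 + (-27/5 + 16² - 6*16))) = 1/(-39327 + 2*(-27/5 + 256 - 96)*(-3 + (-27/5 + 256 - 96))) = 1/(-39327 + 2*(773/5)*(-3 + 773/5)) = 1/(-39327 + 2*(773/5)*(758/5)) = 1/(-39327 + 1171868/25) = 1/(188693/25) = 25/188693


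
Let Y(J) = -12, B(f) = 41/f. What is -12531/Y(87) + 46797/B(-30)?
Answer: -5444383/164 ≈ -33197.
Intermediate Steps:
-12531/Y(87) + 46797/B(-30) = -12531/(-12) + 46797/((41/(-30))) = -12531*(-1/12) + 46797/((41*(-1/30))) = 4177/4 + 46797/(-41/30) = 4177/4 + 46797*(-30/41) = 4177/4 - 1403910/41 = -5444383/164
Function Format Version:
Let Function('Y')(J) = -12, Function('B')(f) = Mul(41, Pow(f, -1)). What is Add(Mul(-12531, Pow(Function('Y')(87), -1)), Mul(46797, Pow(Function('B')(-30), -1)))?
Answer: Rational(-5444383, 164) ≈ -33197.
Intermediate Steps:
Add(Mul(-12531, Pow(Function('Y')(87), -1)), Mul(46797, Pow(Function('B')(-30), -1))) = Add(Mul(-12531, Pow(-12, -1)), Mul(46797, Pow(Mul(41, Pow(-30, -1)), -1))) = Add(Mul(-12531, Rational(-1, 12)), Mul(46797, Pow(Mul(41, Rational(-1, 30)), -1))) = Add(Rational(4177, 4), Mul(46797, Pow(Rational(-41, 30), -1))) = Add(Rational(4177, 4), Mul(46797, Rational(-30, 41))) = Add(Rational(4177, 4), Rational(-1403910, 41)) = Rational(-5444383, 164)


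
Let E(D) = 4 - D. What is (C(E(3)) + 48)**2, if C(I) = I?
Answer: 2401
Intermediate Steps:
(C(E(3)) + 48)**2 = ((4 - 1*3) + 48)**2 = ((4 - 3) + 48)**2 = (1 + 48)**2 = 49**2 = 2401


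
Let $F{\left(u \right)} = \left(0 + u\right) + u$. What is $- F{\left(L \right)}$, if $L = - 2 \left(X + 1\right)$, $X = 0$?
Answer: $4$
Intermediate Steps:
$L = -2$ ($L = - 2 \left(0 + 1\right) = \left(-2\right) 1 = -2$)
$F{\left(u \right)} = 2 u$ ($F{\left(u \right)} = u + u = 2 u$)
$- F{\left(L \right)} = - 2 \left(-2\right) = \left(-1\right) \left(-4\right) = 4$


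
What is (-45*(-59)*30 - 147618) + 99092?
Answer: 31124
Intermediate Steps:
(-45*(-59)*30 - 147618) + 99092 = (2655*30 - 147618) + 99092 = (79650 - 147618) + 99092 = -67968 + 99092 = 31124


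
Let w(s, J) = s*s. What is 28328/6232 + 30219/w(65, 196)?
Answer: 38501326/3291275 ≈ 11.698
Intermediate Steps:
w(s, J) = s²
28328/6232 + 30219/w(65, 196) = 28328/6232 + 30219/(65²) = 28328*(1/6232) + 30219/4225 = 3541/779 + 30219*(1/4225) = 3541/779 + 30219/4225 = 38501326/3291275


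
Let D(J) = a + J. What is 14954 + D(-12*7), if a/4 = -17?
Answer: 14802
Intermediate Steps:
a = -68 (a = 4*(-17) = -68)
D(J) = -68 + J
14954 + D(-12*7) = 14954 + (-68 - 12*7) = 14954 + (-68 - 84) = 14954 - 152 = 14802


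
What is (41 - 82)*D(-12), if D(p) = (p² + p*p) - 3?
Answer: -11685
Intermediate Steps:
D(p) = -3 + 2*p² (D(p) = (p² + p²) - 3 = 2*p² - 3 = -3 + 2*p²)
(41 - 82)*D(-12) = (41 - 82)*(-3 + 2*(-12)²) = -41*(-3 + 2*144) = -41*(-3 + 288) = -41*285 = -11685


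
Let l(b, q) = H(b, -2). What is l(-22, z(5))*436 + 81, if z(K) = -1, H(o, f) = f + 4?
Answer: 953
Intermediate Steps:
H(o, f) = 4 + f
l(b, q) = 2 (l(b, q) = 4 - 2 = 2)
l(-22, z(5))*436 + 81 = 2*436 + 81 = 872 + 81 = 953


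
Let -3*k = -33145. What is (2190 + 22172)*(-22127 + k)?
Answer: -809695432/3 ≈ -2.6990e+8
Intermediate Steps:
k = 33145/3 (k = -⅓*(-33145) = 33145/3 ≈ 11048.)
(2190 + 22172)*(-22127 + k) = (2190 + 22172)*(-22127 + 33145/3) = 24362*(-33236/3) = -809695432/3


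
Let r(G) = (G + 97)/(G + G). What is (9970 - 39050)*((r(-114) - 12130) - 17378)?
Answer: 48911156890/57 ≈ 8.5809e+8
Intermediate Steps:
r(G) = (97 + G)/(2*G) (r(G) = (97 + G)/((2*G)) = (97 + G)*(1/(2*G)) = (97 + G)/(2*G))
(9970 - 39050)*((r(-114) - 12130) - 17378) = (9970 - 39050)*(((½)*(97 - 114)/(-114) - 12130) - 17378) = -29080*(((½)*(-1/114)*(-17) - 12130) - 17378) = -29080*((17/228 - 12130) - 17378) = -29080*(-2765623/228 - 17378) = -29080*(-6727807/228) = 48911156890/57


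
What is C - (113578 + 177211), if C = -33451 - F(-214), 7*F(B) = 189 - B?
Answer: -2270083/7 ≈ -3.2430e+5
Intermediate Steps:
F(B) = 27 - B/7 (F(B) = (189 - B)/7 = 27 - B/7)
C = -234560/7 (C = -33451 - (27 - ⅐*(-214)) = -33451 - (27 + 214/7) = -33451 - 1*403/7 = -33451 - 403/7 = -234560/7 ≈ -33509.)
C - (113578 + 177211) = -234560/7 - (113578 + 177211) = -234560/7 - 1*290789 = -234560/7 - 290789 = -2270083/7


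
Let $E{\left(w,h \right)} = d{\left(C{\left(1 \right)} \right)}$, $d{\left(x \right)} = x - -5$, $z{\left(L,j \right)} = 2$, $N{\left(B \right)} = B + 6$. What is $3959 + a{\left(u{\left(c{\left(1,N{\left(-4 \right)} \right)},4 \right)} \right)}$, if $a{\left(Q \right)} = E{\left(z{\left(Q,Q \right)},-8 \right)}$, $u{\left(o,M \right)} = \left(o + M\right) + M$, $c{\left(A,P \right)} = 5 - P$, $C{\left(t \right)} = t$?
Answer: $3965$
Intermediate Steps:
$N{\left(B \right)} = 6 + B$
$u{\left(o,M \right)} = o + 2 M$ ($u{\left(o,M \right)} = \left(M + o\right) + M = o + 2 M$)
$d{\left(x \right)} = 5 + x$ ($d{\left(x \right)} = x + 5 = 5 + x$)
$E{\left(w,h \right)} = 6$ ($E{\left(w,h \right)} = 5 + 1 = 6$)
$a{\left(Q \right)} = 6$
$3959 + a{\left(u{\left(c{\left(1,N{\left(-4 \right)} \right)},4 \right)} \right)} = 3959 + 6 = 3965$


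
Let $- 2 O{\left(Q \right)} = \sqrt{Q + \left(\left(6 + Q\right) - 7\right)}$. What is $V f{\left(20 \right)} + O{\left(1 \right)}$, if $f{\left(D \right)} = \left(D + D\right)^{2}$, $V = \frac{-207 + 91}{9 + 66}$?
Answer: $- \frac{14851}{6} \approx -2475.2$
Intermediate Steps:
$V = - \frac{116}{75} \approx -1.5467$
$f{\left(D \right)} = 4 D^{2}$ ($f{\left(D \right)} = \left(2 D\right)^{2} = 4 D^{2}$)
$O{\left(Q \right)} = - \frac{\sqrt{-1 + 2 Q}}{2}$ ($O{\left(Q \right)} = - \frac{\sqrt{Q + \left(\left(6 + Q\right) - 7\right)}}{2} = - \frac{\sqrt{Q + \left(-1 + Q\right)}}{2} = - \frac{\sqrt{-1 + 2 Q}}{2}$)
$V f{\left(20 \right)} + O{\left(1 \right)} = - \frac{116 \cdot 4 \cdot 20^{2}}{75} - \frac{\sqrt{-1 + 2 \cdot 1}}{2} = - \frac{116 \cdot 4 \cdot 400}{75} - \frac{\sqrt{-1 + 2}}{2} = \left(- \frac{116}{75}\right) 1600 - \frac{\sqrt{1}}{2} = - \frac{7424}{3} - \frac{1}{2} = - \frac{14851}{6}$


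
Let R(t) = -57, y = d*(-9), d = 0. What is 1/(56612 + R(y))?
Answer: 1/56555 ≈ 1.7682e-5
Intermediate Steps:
y = 0 (y = 0*(-9) = 0)
1/(56612 + R(y)) = 1/(56612 - 57) = 1/56555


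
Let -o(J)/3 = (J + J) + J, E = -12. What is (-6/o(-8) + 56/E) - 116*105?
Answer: -48739/4 ≈ -12185.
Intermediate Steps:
o(J) = -9*J (o(J) = -3*((J + J) + J) = -3*(2*J + J) = -9*J)
(-6/o(-8) + 56/E) - 116*105 = (-6/((-9*(-8))) + 56/(-12)) - 116*105 = (-6/72 + 56*(-1/12)) - 12180 = (-6*1/72 - 14/3) - 12180 = (-1/12 - 14/3) - 12180 = -19/4 - 12180 = -48739/4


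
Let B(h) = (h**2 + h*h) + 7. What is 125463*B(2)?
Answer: 1881945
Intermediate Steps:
B(h) = 7 + 2*h**2 (B(h) = (h**2 + h**2) + 7 = 2*h**2 + 7 = 7 + 2*h**2)
125463*B(2) = 125463*(7 + 2*2**2) = 125463*(7 + 2*4) = 125463*(7 + 8) = 125463*15 = 1881945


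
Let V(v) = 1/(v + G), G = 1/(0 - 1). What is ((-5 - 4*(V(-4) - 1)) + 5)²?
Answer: 576/25 ≈ 23.040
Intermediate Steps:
G = -1 (G = 1/(-1) = -1)
V(v) = 1/(-1 + v) (V(v) = 1/(v - 1) = 1/(-1 + v))
((-5 - 4*(V(-4) - 1)) + 5)² = ((-5 - 4*(1/(-1 - 4) - 1)) + 5)² = ((-5 - 4*(1/(-5) - 1)) + 5)² = ((-5 - 4*(-⅕ - 1)) + 5)² = ((-5 - 4*(-6)/5) + 5)² = ((-5 - 1*(-24/5)) + 5)² = ((-5 + 24/5) + 5)² = (-⅕ + 5)² = (24/5)² = 576/25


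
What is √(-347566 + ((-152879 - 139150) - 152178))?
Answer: I*√791773 ≈ 889.82*I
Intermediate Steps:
√(-347566 + ((-152879 - 139150) - 152178)) = √(-347566 + (-292029 - 152178)) = √(-347566 - 444207) = √(-791773) = I*√791773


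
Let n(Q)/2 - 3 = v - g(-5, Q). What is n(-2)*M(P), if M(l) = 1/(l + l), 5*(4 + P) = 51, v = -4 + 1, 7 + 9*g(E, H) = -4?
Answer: 55/279 ≈ 0.19713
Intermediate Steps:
g(E, H) = -11/9 (g(E, H) = -7/9 + (1/9)*(-4) = -7/9 - 4/9 = -11/9)
v = -3
P = 31/5 (P = -4 + (1/5)*51 = -4 + 51/5 = 31/5 ≈ 6.2000)
n(Q) = 22/9 (n(Q) = 6 + 2*(-3 - 1*(-11/9)) = 6 + 2*(-3 + 11/9) = 6 + 2*(-16/9) = 6 - 32/9 = 22/9)
M(l) = 1/(2*l)
n(-2)*M(P) = 22*(1/(2*(31/5)))/9 = 22*((1/2)*(5/31))/9 = (22/9)*(5/62) = 55/279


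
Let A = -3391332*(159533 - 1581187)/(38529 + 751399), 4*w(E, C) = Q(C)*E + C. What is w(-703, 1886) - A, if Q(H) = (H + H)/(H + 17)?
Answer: -2293687532469935/375808246 ≈ -6.1033e+6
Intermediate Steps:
Q(H) = 2*H/(17 + H) (Q(H) = (2*H)/(17 + H) = 2*H/(17 + H))
w(E, C) = C/4 + C*E/(2*(17 + C)) (w(E, C) = ((2*C/(17 + C))*E + C)/4 = (2*C*E/(17 + C) + C)/4 = (C + 2*C*E/(17 + C))/4 = C/4 + C*E/(2*(17 + C)))
A = 602662587891/98741 (A = -3391332/(789928/(-1421654)) = -3391332/(789928*(-1/1421654)) = -3391332/(-394964/710827) = -3391332*(-710827/394964) = 602662587891/98741 ≈ 6.1035e+6)
w(-703, 1886) - A = (¼)*1886*(17 + 1886 + 2*(-703))/(17 + 1886) - 1*602662587891/98741 = (¼)*1886*(17 + 1886 - 1406)/1903 - 602662587891/98741 = (¼)*1886*(1/1903)*497 - 602662587891/98741 = 468671/3806 - 602662587891/98741 = -2293687532469935/375808246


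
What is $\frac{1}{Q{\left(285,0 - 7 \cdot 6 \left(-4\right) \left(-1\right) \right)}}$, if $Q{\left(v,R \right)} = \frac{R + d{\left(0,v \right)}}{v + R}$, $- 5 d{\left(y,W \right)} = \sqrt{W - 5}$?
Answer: $- \frac{1755}{2519} + \frac{117 \sqrt{70}}{70532} \approx -0.68283$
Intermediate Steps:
$d{\left(y,W \right)} = - \frac{\sqrt{-5 + W}}{5}$ ($d{\left(y,W \right)} = - \frac{\sqrt{W - 5}}{5} = - \frac{\sqrt{-5 + W}}{5}$)
$Q{\left(v,R \right)} = \frac{R - \frac{\sqrt{-5 + v}}{5}}{R + v}$ ($Q{\left(v,R \right)} = \frac{R - \frac{\sqrt{-5 + v}}{5}}{v + R} = \frac{R - \frac{\sqrt{-5 + v}}{5}}{R + v}$)
$\frac{1}{Q{\left(285,0 - 7 \cdot 6 \left(-4\right) \left(-1\right) \right)}} = \frac{1}{\frac{1}{\left(0 - 7 \cdot 6 \left(-4\right) \left(-1\right)\right) + 285} \left(\left(0 - 7 \cdot 6 \left(-4\right) \left(-1\right)\right) - \frac{\sqrt{-5 + 285}}{5}\right)} = \frac{1}{\frac{1}{\left(0 - 7 \left(\left(-24\right) \left(-1\right)\right)\right) + 285} \left(\left(0 - 7 \left(\left(-24\right) \left(-1\right)\right)\right) - \frac{\sqrt{280}}{5}\right)} = \frac{1}{\frac{1}{\left(0 - 168\right) + 285} \left(\left(0 - 168\right) - \frac{2 \sqrt{70}}{5}\right)} = \frac{1}{\frac{1}{-168 + 285} \left(-168 - \frac{2 \sqrt{70}}{5}\right)} = \frac{1}{\frac{1}{117} \left(-168 - \frac{2 \sqrt{70}}{5}\right)} = \frac{1}{- \frac{56}{39} - \frac{2 \sqrt{70}}{585}}$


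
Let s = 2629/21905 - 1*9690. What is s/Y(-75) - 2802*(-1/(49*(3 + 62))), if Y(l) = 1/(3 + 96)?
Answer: -1029656894397/1073345 ≈ -9.5930e+5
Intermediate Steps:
Y(l) = 1/99
s = -212256821/21905 (s = 2629*(1/21905) - 9690 = 2629/21905 - 9690 = -212256821/21905 ≈ -9689.9)
s/Y(-75) - 2802*(-1/(49*(3 + 62))) = -212256821/(21905*1/99) - 2802*(-1/(49*(3 + 62))) = -212256821/21905*99 - 2802/((-49*65)) = -21013425279/21905 - 2802/(-3185) = -21013425279/21905 - 2802*(-1/3185) = -21013425279/21905 + 2802/3185 = -1029656894397/1073345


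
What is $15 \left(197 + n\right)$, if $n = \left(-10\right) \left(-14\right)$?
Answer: $5055$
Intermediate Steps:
$n = 140$
$15 \left(197 + n\right) = 15 \left(197 + 140\right) = 15 \cdot 337 = 5055$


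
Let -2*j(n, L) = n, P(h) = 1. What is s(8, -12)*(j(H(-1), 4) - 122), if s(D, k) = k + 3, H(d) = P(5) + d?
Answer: 1098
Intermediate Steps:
H(d) = 1 + d
s(D, k) = 3 + k
j(n, L) = -n/2
s(8, -12)*(j(H(-1), 4) - 122) = (3 - 12)*(-(1 - 1)/2 - 122) = -9*(-½*0 - 122) = -9*(0 - 122) = -9*(-122) = 1098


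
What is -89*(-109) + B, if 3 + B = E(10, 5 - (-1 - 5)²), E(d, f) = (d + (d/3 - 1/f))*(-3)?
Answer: 299395/31 ≈ 9657.9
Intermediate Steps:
E(d, f) = -4*d + 3/f (E(d, f) = (d + (d*(⅓) - 1/f))*(-3) = (d + (d/3 - 1/f))*(-3) = (d + (-1/f + d/3))*(-3) = (-1/f + 4*d/3)*(-3) = -4*d + 3/f)
B = -1336/31 (B = -3 + (-4*10 + 3/(5 - (-1 - 5)²)) = -3 + (-40 + 3/(5 - 1*(-6)²)) = -3 + (-40 + 3/(5 - 1*36)) = -3 + (-40 + 3/(5 - 36)) = -3 + (-40 + 3/(-31)) = -3 + (-40 + 3*(-1/31)) = -3 + (-40 - 3/31) = -3 - 1243/31 = -1336/31 ≈ -43.097)
-89*(-109) + B = -89*(-109) - 1336/31 = 9701 - 1336/31 = 299395/31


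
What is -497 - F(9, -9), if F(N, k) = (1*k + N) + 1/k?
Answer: -4472/9 ≈ -496.89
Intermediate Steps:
F(N, k) = N + k + 1/k (F(N, k) = (k + N) + 1/k = (N + k) + 1/k = N + k + 1/k)
-497 - F(9, -9) = -497 - (9 - 9 + 1/(-9)) = -497 - (9 - 9 - ⅑) = -497 - 1*(-⅑) = -497 + ⅑ = -4472/9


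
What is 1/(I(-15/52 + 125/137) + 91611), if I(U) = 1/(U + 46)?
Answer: 332149/30428509163 ≈ 1.0916e-5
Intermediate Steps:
I(U) = 1/(46 + U)
1/(I(-15/52 + 125/137) + 91611) = 1/(1/(46 + (-15/52 + 125/137)) + 91611) = 1/(1/(46 + 4445/7124) + 91611) = 1/(1/(332149/7124) + 91611) = 1/(7124/332149 + 91611) = 1/(30428509163/332149) = 332149/30428509163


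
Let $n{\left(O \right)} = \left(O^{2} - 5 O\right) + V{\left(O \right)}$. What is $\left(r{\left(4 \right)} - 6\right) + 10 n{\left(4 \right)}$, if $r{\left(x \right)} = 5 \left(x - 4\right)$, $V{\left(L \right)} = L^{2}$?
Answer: $114$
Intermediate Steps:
$n{\left(O \right)} = - 5 O + 2 O^{2}$ ($n{\left(O \right)} = \left(O^{2} - 5 O\right) + O^{2} = - 5 O + 2 O^{2}$)
$r{\left(x \right)} = -20 + 5 x$ ($r{\left(x \right)} = 5 \left(-4 + x\right) = -20 + 5 x$)
$\left(r{\left(4 \right)} - 6\right) + 10 n{\left(4 \right)} = \left(\left(-20 + 5 \cdot 4\right) - 6\right) + 10 \cdot 4 \left(-5 + 2 \cdot 4\right) = \left(\left(-20 + 20\right) - 6\right) + 10 \cdot 4 \left(-5 + 8\right) = \left(0 - 6\right) + 10 \cdot 4 \cdot 3 = -6 + 10 \cdot 12 = -6 + 120 = 114$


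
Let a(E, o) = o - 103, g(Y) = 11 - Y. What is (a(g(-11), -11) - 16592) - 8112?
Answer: -24818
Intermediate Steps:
a(E, o) = -103 + o
(a(g(-11), -11) - 16592) - 8112 = ((-103 - 11) - 16592) - 8112 = (-114 - 16592) - 8112 = -16706 - 8112 = -24818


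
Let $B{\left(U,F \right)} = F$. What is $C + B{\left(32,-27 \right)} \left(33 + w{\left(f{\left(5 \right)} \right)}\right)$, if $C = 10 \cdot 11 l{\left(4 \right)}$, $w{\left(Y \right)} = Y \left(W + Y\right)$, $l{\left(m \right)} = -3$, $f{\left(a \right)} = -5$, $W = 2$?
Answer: $-1626$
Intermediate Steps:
$w{\left(Y \right)} = Y \left(2 + Y\right)$
$C = -330$ ($C = 10 \cdot 11 \left(-3\right) = 110 \left(-3\right) = -330$)
$C + B{\left(32,-27 \right)} \left(33 + w{\left(f{\left(5 \right)} \right)}\right) = -330 - 27 \left(33 - 5 \left(2 - 5\right)\right) = -330 - 27 \left(33 - -15\right) = -330 - 27 \left(33 + 15\right) = -330 - 1296 = -1626$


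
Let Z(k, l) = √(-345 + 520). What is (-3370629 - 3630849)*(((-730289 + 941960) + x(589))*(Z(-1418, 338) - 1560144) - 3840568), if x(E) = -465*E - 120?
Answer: -680866958543430384 + 2182150648260*√7 ≈ -6.8086e+17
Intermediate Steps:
x(E) = -120 - 465*E
Z(k, l) = 5*√7 (Z(k, l) = √175 = 5*√7)
(-3370629 - 3630849)*(((-730289 + 941960) + x(589))*(Z(-1418, 338) - 1560144) - 3840568) = (-3370629 - 3630849)*(((-730289 + 941960) + (-120 - 465*589))*(5*√7 - 1560144) - 3840568) = -7001478*((211671 + (-120 - 273885))*(-1560144 + 5*√7) - 3840568) = -7001478*((211671 - 274005)*(-1560144 + 5*√7) - 3840568) = -7001478*(-62334*(-1560144 + 5*√7) - 3840568) = -7001478*((97250016096 - 311670*√7) - 3840568) = -7001478*(97246175528 - 311670*√7) = -680866958543430384 + 2182150648260*√7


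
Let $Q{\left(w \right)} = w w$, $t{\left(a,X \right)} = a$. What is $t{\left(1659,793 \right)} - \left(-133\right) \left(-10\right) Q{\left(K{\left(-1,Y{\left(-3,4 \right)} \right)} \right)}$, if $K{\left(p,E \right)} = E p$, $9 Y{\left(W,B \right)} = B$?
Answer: $\frac{113099}{81} \approx 1396.3$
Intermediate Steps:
$Y{\left(W,B \right)} = \frac{B}{9}$
$Q{\left(w \right)} = w^{2}$
$t{\left(1659,793 \right)} - \left(-133\right) \left(-10\right) Q{\left(K{\left(-1,Y{\left(-3,4 \right)} \right)} \right)} = 1659 - \left(-133\right) \left(-10\right) \left(\frac{1}{9} \cdot 4 \left(-1\right)\right)^{2} = 1659 - 1330 \left(\frac{4}{9} \left(-1\right)\right)^{2} = 1659 - 1330 \left(- \frac{4}{9}\right)^{2} = 1659 - 1330 \cdot \frac{16}{81} = 1659 - \frac{21280}{81} = \frac{113099}{81}$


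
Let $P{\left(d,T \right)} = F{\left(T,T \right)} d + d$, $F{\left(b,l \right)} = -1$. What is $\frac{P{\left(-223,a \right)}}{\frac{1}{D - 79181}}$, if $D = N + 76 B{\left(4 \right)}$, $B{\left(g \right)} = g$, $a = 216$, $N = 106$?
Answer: $0$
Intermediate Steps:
$P{\left(d,T \right)} = 0$ ($P{\left(d,T \right)} = - d + d = 0$)
$D = 410$ ($D = 106 + 76 \cdot 4 = 106 + 304 = 410$)
$\frac{P{\left(-223,a \right)}}{\frac{1}{D - 79181}} = \frac{0}{\frac{1}{410 - 79181}} = \frac{0}{\frac{1}{-78771}} = \frac{0}{- \frac{1}{78771}} = 0 \left(-78771\right) = 0$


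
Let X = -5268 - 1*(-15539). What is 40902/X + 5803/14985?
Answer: 672519083/153910935 ≈ 4.3695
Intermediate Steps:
X = 10271 (X = -5268 + 15539 = 10271)
40902/X + 5803/14985 = 40902/10271 + 5803/14985 = 672519083/153910935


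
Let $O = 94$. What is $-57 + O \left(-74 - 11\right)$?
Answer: $-8047$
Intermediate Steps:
$-57 + O \left(-74 - 11\right) = -57 + 94 \left(-74 - 11\right) = -57 + 94 \left(-85\right) = -57 - 7990 = -8047$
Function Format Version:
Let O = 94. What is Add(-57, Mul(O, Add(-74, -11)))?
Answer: -8047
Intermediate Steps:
Add(-57, Mul(O, Add(-74, -11))) = Add(-57, Mul(94, Add(-74, -11))) = Add(-57, Mul(94, -85)) = Add(-57, -7990) = -8047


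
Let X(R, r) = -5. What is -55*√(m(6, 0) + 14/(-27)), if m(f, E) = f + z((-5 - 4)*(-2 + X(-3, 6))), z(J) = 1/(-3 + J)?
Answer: -11*√44535/18 ≈ -128.96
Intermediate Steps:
m(f, E) = 1/60 + f (m(f, E) = f + 1/(-3 + (-5 - 4)*(-2 - 5)) = f + 1/(-3 - 9*(-7)) = f + 1/(-3 + 63) = f + 1/60 = 1/60 + f)
-55*√(m(6, 0) + 14/(-27)) = -55*√((1/60 + 6) + 14/(-27)) = -55*√(361/60 + 14*(-1/27)) = -55*√(361/60 - 14/27) = -11*√44535/18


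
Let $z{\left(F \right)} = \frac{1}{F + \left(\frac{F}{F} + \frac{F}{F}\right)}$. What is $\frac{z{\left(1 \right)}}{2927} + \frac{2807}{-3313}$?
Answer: $- \frac{24644954}{29091453} \approx -0.84715$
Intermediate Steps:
$z{\left(F \right)} = \frac{1}{2 + F}$ ($z{\left(F \right)} = \frac{1}{F + \left(1 + 1\right)} = \frac{1}{F + 2} = \frac{1}{2 + F}$)
$\frac{z{\left(1 \right)}}{2927} + \frac{2807}{-3313} = \frac{1}{\left(2 + 1\right) 2927} + \frac{2807}{-3313} = \frac{1}{3} \cdot \frac{1}{2927} + 2807 \left(- \frac{1}{3313}\right) = \frac{1}{3} \cdot \frac{1}{2927} - \frac{2807}{3313} = \frac{1}{8781} - \frac{2807}{3313} = - \frac{24644954}{29091453}$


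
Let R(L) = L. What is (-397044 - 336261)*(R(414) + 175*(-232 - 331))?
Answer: 71945286855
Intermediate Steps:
(-397044 - 336261)*(R(414) + 175*(-232 - 331)) = (-397044 - 336261)*(414 + 175*(-232 - 331)) = -733305*(414 + 175*(-563)) = -733305*(414 - 98525) = -733305*(-98111) = 71945286855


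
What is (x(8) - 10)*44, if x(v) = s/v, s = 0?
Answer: -440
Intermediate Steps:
x(v) = 0 (x(v) = 0/v = 0)
(x(8) - 10)*44 = (0 - 10)*44 = -10*44 = -440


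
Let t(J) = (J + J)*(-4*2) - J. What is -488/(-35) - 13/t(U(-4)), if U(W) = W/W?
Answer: 8751/595 ≈ 14.708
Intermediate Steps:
U(W) = 1
t(J) = -17*J (t(J) = (2*J)*(-8) - J = -16*J - J = -17*J)
-488/(-35) - 13/t(U(-4)) = -488/(-35) - 13/((-17*1)) = -488*(-1/35) - 13/(-17) = 488/35 - 13*(-1/17) = 488/35 + 13/17 = 8751/595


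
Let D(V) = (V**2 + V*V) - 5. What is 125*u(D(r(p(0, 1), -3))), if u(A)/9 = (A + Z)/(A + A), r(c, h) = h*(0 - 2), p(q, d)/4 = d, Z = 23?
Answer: 50625/67 ≈ 755.60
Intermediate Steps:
p(q, d) = 4*d
r(c, h) = -2*h (r(c, h) = h*(-2) = -2*h)
D(V) = -5 + 2*V**2 (D(V) = (V**2 + V**2) - 5 = 2*V**2 - 5 = -5 + 2*V**2)
u(A) = 9*(23 + A)/(2*A) (u(A) = 9*((A + 23)/(A + A)) = 9*((23 + A)/((2*A))) = 9*((23 + A)*(1/(2*A))) = 9*((23 + A)/(2*A)) = 9*(23 + A)/(2*A))
125*u(D(r(p(0, 1), -3))) = 125*(9*(23 + (-5 + 2*(-2*(-3))**2))/(2*(-5 + 2*(-2*(-3))**2))) = 125*(9*(23 + (-5 + 2*6**2))/(2*(-5 + 2*6**2))) = 125*(9*(23 + (-5 + 2*36))/(2*(-5 + 2*36))) = 125*(9*(23 + (-5 + 72))/(2*(-5 + 72))) = 125*((9/2)*(23 + 67)/67) = 125*((9/2)*(1/67)*90) = 125*(405/67) = 50625/67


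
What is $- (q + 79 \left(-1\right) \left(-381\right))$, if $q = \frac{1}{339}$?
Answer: $- \frac{10203562}{339} \approx -30099.0$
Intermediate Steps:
$q = \frac{1}{339} \approx 0.0029499$
$- (q + 79 \left(-1\right) \left(-381\right)) = - (\frac{1}{339} + 79 \left(-1\right) \left(-381\right)) = - (\frac{1}{339} - -30099) = - (\frac{1}{339} + 30099) = \left(-1\right) \frac{10203562}{339} = - \frac{10203562}{339}$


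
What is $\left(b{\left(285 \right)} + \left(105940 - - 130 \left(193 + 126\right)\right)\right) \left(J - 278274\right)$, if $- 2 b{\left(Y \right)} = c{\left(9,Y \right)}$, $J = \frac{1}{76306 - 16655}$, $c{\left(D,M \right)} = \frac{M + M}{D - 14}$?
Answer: $- \frac{2447852272379191}{59651} \approx -4.1036 \cdot 10^{10}$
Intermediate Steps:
$c{\left(D,M \right)} = \frac{2 M}{-14 + D}$
$J = \frac{1}{59651} \approx 1.6764 \cdot 10^{-5}$
$b{\left(Y \right)} = \frac{Y}{5}$ ($b{\left(Y \right)} = - \frac{2 Y \frac{1}{-14 + 9}}{2} = - \frac{2 Y \frac{1}{-5}}{2} = - \frac{2 Y \left(- \frac{1}{5}\right)}{2} = - \frac{\left(- \frac{2}{5}\right) Y}{2} = \frac{Y}{5}$)
$\left(b{\left(285 \right)} + \left(105940 - - 130 \left(193 + 126\right)\right)\right) \left(J - 278274\right) = \left(\frac{1}{5} \cdot 285 + \left(105940 - - 130 \left(193 + 126\right)\right)\right) \left(\frac{1}{59651} - 278274\right) = \left(57 + \left(105940 - \left(-130\right) 319\right)\right) \left(- \frac{16599322373}{59651}\right) = \left(57 + \left(105940 - -41470\right)\right) \left(- \frac{16599322373}{59651}\right) = \left(57 + \left(105940 + 41470\right)\right) \left(- \frac{16599322373}{59651}\right) = \left(57 + 147410\right) \left(- \frac{16599322373}{59651}\right) = 147467 \left(- \frac{16599322373}{59651}\right) = - \frac{2447852272379191}{59651}$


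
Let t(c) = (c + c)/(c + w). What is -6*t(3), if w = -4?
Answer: 36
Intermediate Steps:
t(c) = 2*c/(-4 + c) (t(c) = (c + c)/(c - 4) = (2*c)/(-4 + c) = 2*c/(-4 + c))
-6*t(3) = -12*3/(-4 + 3) = -12*3/(-1) = -12*3*(-1) = -6*(-6) = 36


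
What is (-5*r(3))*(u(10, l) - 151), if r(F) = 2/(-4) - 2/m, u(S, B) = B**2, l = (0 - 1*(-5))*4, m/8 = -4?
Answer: 8715/16 ≈ 544.69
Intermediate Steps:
m = -32 (m = 8*(-4) = -32)
l = 20 (l = (0 + 5)*4 = 5*4 = 20)
r(F) = -7/16 (r(F) = 2/(-4) - 2/(-32) = 2*(-1/4) - 2*(-1/32) = -1/2 + 1/16 = -7/16)
(-5*r(3))*(u(10, l) - 151) = (-5*(-7/16))*(20**2 - 151) = 35*(400 - 151)/16 = (35/16)*249 = 8715/16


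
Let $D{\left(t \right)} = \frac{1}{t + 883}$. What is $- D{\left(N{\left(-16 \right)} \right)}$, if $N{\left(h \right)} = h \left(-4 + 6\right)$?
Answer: $- \frac{1}{851} \approx -0.0011751$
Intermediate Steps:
$N{\left(h \right)} = 2 h$ ($N{\left(h \right)} = h 2 = 2 h$)
$D{\left(t \right)} = \frac{1}{883 + t}$
$- D{\left(N{\left(-16 \right)} \right)} = - \frac{1}{883 + 2 \left(-16\right)} = - \frac{1}{883 - 32} = - \frac{1}{851}$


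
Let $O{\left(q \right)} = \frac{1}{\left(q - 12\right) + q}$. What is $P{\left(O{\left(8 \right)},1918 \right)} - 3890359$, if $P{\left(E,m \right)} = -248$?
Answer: $-3890607$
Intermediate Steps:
$O{\left(q \right)} = \frac{1}{-12 + 2 q}$ ($O{\left(q \right)} = \frac{1}{\left(-12 + q\right) + q} = \frac{1}{-12 + 2 q}$)
$P{\left(O{\left(8 \right)},1918 \right)} - 3890359 = -248 - 3890359 = -3890607$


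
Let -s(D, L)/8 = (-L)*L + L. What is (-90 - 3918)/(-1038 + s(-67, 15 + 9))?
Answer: -668/563 ≈ -1.1865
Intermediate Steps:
s(D, L) = -8*L + 8*L² (s(D, L) = -8*((-L)*L + L) = -8*(-L² + L) = -8*(L - L²) = -8*L + 8*L²)
(-90 - 3918)/(-1038 + s(-67, 15 + 9)) = (-90 - 3918)/(-1038 + 8*(15 + 9)*(-1 + (15 + 9))) = -4008/(-1038 + 8*24*(-1 + 24)) = -4008/(-1038 + 8*24*23) = -4008/(-1038 + 4416) = -4008/3378 = -4008*1/3378 = -668/563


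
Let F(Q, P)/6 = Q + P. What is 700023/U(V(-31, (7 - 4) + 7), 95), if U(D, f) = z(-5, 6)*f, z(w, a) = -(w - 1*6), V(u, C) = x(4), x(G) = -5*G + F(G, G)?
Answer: 700023/1045 ≈ 669.88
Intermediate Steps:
F(Q, P) = 6*P + 6*Q (F(Q, P) = 6*(Q + P) = 6*(P + Q) = 6*P + 6*Q)
x(G) = 7*G (x(G) = -5*G + (6*G + 6*G) = -5*G + 12*G = 7*G)
V(u, C) = 28 (V(u, C) = 7*4 = 28)
z(w, a) = 6 - w (z(w, a) = -(w - 6) = -(-6 + w) = 6 - w)
U(D, f) = 11*f (U(D, f) = (6 - 1*(-5))*f = (6 + 5)*f = 11*f)
700023/U(V(-31, (7 - 4) + 7), 95) = 700023/((11*95)) = 700023/1045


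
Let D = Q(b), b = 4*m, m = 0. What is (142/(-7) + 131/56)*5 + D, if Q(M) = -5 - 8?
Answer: -5753/56 ≈ -102.73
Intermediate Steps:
b = 0 (b = 4*0 = 0)
Q(M) = -13
D = -13
(142/(-7) + 131/56)*5 + D = (142/(-7) + 131/56)*5 - 13 = (142*(-⅐) + 131*(1/56))*5 - 13 = (-142/7 + 131/56)*5 - 13 = -1005/56*5 - 13 = -5025/56 - 13 = -5753/56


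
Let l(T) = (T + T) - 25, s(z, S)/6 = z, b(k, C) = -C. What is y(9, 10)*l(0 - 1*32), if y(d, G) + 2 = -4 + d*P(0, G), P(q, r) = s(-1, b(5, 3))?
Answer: 5340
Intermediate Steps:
s(z, S) = 6*z
P(q, r) = -6 (P(q, r) = 6*(-1) = -6)
y(d, G) = -6 - 6*d (y(d, G) = -2 + (-4 + d*(-6)) = -2 + (-4 - 6*d) = -6 - 6*d)
l(T) = -25 + 2*T (l(T) = 2*T - 25 = -25 + 2*T)
y(9, 10)*l(0 - 1*32) = (-6 - 6*9)*(-25 + 2*(0 - 1*32)) = (-6 - 54)*(-25 + 2*(0 - 32)) = -60*(-25 + 2*(-32)) = -60*(-25 - 64) = -60*(-89) = 5340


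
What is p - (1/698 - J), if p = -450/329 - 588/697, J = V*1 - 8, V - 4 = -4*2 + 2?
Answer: -1954791249/160060474 ≈ -12.213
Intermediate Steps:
V = -2 (V = 4 + (-4*2 + 2) = 4 + (-8 + 2) = 4 - 6 = -2)
J = -10 (J = -2*1 - 8 = -2 - 8 = -10)
p = -507102/229313 (p = -450*1/329 - 588*1/697 = -450/329 - 588/697 = -507102/229313 ≈ -2.2114)
p - (1/698 - J) = -507102/229313 - (1/698 - 1*(-10)) = -507102/229313 - (1/698 + 10) = -507102/229313 - 1*6981/698 = -507102/229313 - 6981/698 = -1954791249/160060474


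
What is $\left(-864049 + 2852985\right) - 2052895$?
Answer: $-63959$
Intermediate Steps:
$\left(-864049 + 2852985\right) - 2052895 = 1988936 - 2052895 = -63959$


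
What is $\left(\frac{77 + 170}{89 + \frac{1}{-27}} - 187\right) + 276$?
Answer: $\frac{220447}{2402} \approx 91.776$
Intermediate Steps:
$\left(\frac{77 + 170}{89 + \frac{1}{-27}} - 187\right) + 276 = \left(\frac{247}{89 - \frac{1}{27}} - 187\right) + 276 = \left(\frac{247}{\frac{2402}{27}} - 187\right) + 276 = \left(247 \cdot \frac{27}{2402} - 187\right) + 276 = \left(\frac{6669}{2402} - 187\right) + 276 = - \frac{442505}{2402} + 276 = \frac{220447}{2402}$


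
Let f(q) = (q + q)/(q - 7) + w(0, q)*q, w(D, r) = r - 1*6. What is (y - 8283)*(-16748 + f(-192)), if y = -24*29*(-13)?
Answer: 3238027740/199 ≈ 1.6271e+7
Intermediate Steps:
w(D, r) = -6 + r (w(D, r) = r - 6 = -6 + r)
y = 9048 (y = -696*(-13) = 9048)
f(q) = q*(-6 + q) + 2*q/(-7 + q) (f(q) = (q + q)/(q - 7) + (-6 + q)*q = (2*q)/(-7 + q) + q*(-6 + q) = 2*q/(-7 + q) + q*(-6 + q) = q*(-6 + q) + 2*q/(-7 + q))
(y - 8283)*(-16748 + f(-192)) = (9048 - 8283)*(-16748 - 192*(44 + (-192)² - 13*(-192))/(-7 - 192)) = 765*(-16748 - 192*(44 + 36864 + 2496)/(-199)) = 765*(-16748 - 192*(-1/199)*39404) = 765*(-16748 + 7565568/199) = 765*(4232716/199) = 3238027740/199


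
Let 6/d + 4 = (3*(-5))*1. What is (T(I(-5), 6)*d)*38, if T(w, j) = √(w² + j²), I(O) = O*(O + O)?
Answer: -24*√634 ≈ -604.30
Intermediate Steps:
I(O) = 2*O² (I(O) = O*(2*O) = 2*O²)
T(w, j) = √(j² + w²)
d = -6/19 (d = 6/(-4 + (3*(-5))*1) = 6/(-4 - 15*1) = 6/(-4 - 15) = 6/(-19) = 6*(-1/19) = -6/19 ≈ -0.31579)
(T(I(-5), 6)*d)*38 = (√(6² + (2*(-5)²)²)*(-6/19))*38 = (√(36 + (2*25)²)*(-6/19))*38 = (√(36 + 50²)*(-6/19))*38 = (√(36 + 2500)*(-6/19))*38 = (√2536*(-6/19))*38 = ((2*√634)*(-6/19))*38 = -12*√634/19*38 = -24*√634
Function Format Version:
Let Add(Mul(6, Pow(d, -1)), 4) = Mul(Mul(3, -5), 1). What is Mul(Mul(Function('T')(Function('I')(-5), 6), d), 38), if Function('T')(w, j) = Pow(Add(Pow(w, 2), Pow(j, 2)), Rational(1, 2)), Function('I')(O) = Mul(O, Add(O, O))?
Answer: Mul(-24, Pow(634, Rational(1, 2))) ≈ -604.30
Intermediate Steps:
Function('I')(O) = Mul(2, Pow(O, 2)) (Function('I')(O) = Mul(O, Mul(2, O)) = Mul(2, Pow(O, 2)))
Function('T')(w, j) = Pow(Add(Pow(j, 2), Pow(w, 2)), Rational(1, 2))
d = Rational(-6, 19) (d = Mul(6, Pow(Add(-4, Mul(Mul(3, -5), 1)), -1)) = Mul(6, Pow(Add(-4, Mul(-15, 1)), -1)) = Mul(6, Pow(Add(-4, -15), -1)) = Mul(6, Pow(-19, -1)) = Mul(6, Rational(-1, 19)) = Rational(-6, 19) ≈ -0.31579)
Mul(Mul(Function('T')(Function('I')(-5), 6), d), 38) = Mul(Mul(Pow(Add(Pow(6, 2), Pow(Mul(2, Pow(-5, 2)), 2)), Rational(1, 2)), Rational(-6, 19)), 38) = Mul(Mul(Pow(Add(36, Pow(Mul(2, 25), 2)), Rational(1, 2)), Rational(-6, 19)), 38) = Mul(Mul(Pow(Add(36, Pow(50, 2)), Rational(1, 2)), Rational(-6, 19)), 38) = Mul(Mul(Pow(Add(36, 2500), Rational(1, 2)), Rational(-6, 19)), 38) = Mul(Mul(Pow(2536, Rational(1, 2)), Rational(-6, 19)), 38) = Mul(Mul(Mul(2, Pow(634, Rational(1, 2))), Rational(-6, 19)), 38) = Mul(Mul(Rational(-12, 19), Pow(634, Rational(1, 2))), 38) = Mul(-24, Pow(634, Rational(1, 2)))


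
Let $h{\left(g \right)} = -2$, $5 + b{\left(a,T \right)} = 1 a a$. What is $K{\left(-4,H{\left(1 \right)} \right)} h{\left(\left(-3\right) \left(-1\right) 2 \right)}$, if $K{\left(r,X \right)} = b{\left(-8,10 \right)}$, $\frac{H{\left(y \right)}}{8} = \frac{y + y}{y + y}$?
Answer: $-118$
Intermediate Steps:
$H{\left(y \right)} = 8$ ($H{\left(y \right)} = 8 \frac{y + y}{y + y} = 8 \frac{2 y}{2 y} = 8 \cdot 2 y \frac{1}{2 y} = 8 \cdot 1 = 8$)
$b{\left(a,T \right)} = -5 + a^{2}$ ($b{\left(a,T \right)} = -5 + 1 a a = -5 + a a = -5 + a^{2}$)
$K{\left(r,X \right)} = 59$ ($K{\left(r,X \right)} = -5 + \left(-8\right)^{2} = -5 + 64 = 59$)
$K{\left(-4,H{\left(1 \right)} \right)} h{\left(\left(-3\right) \left(-1\right) 2 \right)} = 59 \left(-2\right) = -118$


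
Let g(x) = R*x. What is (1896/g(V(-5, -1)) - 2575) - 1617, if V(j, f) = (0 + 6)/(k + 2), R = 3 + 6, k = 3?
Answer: -36148/9 ≈ -4016.4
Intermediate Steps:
R = 9
V(j, f) = 6/5 (V(j, f) = (0 + 6)/(3 + 2) = 6/5)
g(x) = 9*x
(1896/g(V(-5, -1)) - 2575) - 1617 = (1896/((9*(6/5))) - 2575) - 1617 = (1896/(54/5) - 2575) - 1617 = (1896*(5/54) - 2575) - 1617 = (1580/9 - 2575) - 1617 = -21595/9 - 1617 = -36148/9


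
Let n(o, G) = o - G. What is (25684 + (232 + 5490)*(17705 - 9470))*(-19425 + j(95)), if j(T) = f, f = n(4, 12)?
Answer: -916195097282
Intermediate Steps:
f = -8 (f = 4 - 1*12 = 4 - 12 = -8)
j(T) = -8
(25684 + (232 + 5490)*(17705 - 9470))*(-19425 + j(95)) = (25684 + (232 + 5490)*(17705 - 9470))*(-19425 - 8) = (25684 + 5722*8235)*(-19433) = (25684 + 47120670)*(-19433) = 47146354*(-19433) = -916195097282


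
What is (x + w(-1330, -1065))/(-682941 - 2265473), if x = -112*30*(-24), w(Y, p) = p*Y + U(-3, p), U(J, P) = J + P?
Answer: -748011/1474207 ≈ -0.50740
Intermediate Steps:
w(Y, p) = -3 + p + Y*p (w(Y, p) = p*Y + (-3 + p) = Y*p + (-3 + p) = -3 + p + Y*p)
x = 80640 (x = -3360*(-24) = 80640)
(x + w(-1330, -1065))/(-682941 - 2265473) = (80640 + (-3 - 1065 - 1330*(-1065)))/(-682941 - 2265473) = (80640 + (-3 - 1065 + 1416450))/(-2948414) = (80640 + 1415382)*(-1/2948414) = 1496022*(-1/2948414) = -748011/1474207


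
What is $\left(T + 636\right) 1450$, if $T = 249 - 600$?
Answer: $413250$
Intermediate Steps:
$T = -351$
$\left(T + 636\right) 1450 = \left(-351 + 636\right) 1450 = 285 \cdot 1450 = 413250$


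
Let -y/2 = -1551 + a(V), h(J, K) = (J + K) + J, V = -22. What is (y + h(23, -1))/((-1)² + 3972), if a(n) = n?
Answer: 3191/3973 ≈ 0.80317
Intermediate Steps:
h(J, K) = K + 2*J
y = 3146 (y = -2*(-1551 - 22) = -2*(-1573) = 3146)
(y + h(23, -1))/((-1)² + 3972) = (3146 + (-1 + 2*23))/((-1)² + 3972) = (3146 + (-1 + 46))/(1 + 3972) = (3146 + 45)/3973 = 3191*(1/3973) = 3191/3973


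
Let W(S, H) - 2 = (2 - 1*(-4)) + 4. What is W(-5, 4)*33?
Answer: 396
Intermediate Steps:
W(S, H) = 12 (W(S, H) = 2 + ((2 - 1*(-4)) + 4) = 2 + ((2 + 4) + 4) = 2 + (6 + 4) = 2 + 10 = 12)
W(-5, 4)*33 = 12*33 = 396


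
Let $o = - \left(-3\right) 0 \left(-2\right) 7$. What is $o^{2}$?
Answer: $0$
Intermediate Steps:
$o = 0$ ($o = - 0 \left(-2\right) 7 = \left(-1\right) 0 \cdot 7 = 0 \cdot 7 = 0$)
$o^{2} = 0^{2} = 0$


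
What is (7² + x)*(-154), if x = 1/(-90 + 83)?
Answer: -7524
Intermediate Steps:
x = -⅐ (x = 1/(-7) = -⅐ ≈ -0.14286)
(7² + x)*(-154) = (7² - ⅐)*(-154) = (49 - ⅐)*(-154) = (342/7)*(-154) = -7524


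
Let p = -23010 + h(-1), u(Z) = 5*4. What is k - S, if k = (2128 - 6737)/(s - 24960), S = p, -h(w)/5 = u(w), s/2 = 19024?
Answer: 302459071/13088 ≈ 23110.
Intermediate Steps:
s = 38048 (s = 2*19024 = 38048)
u(Z) = 20
h(w) = -100 (h(w) = -5*20 = -100)
p = -23110 (p = -23010 - 100 = -23110)
S = -23110
k = -4609/13088 (k = (2128 - 6737)/(38048 - 24960) = -4609/13088 ≈ -0.35215)
k - S = -4609/13088 - 1*(-23110) = -4609/13088 + 23110 = 302459071/13088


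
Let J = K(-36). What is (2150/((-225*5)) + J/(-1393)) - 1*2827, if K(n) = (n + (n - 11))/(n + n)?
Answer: -1418642759/501480 ≈ -2828.9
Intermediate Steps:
K(n) = (-11 + 2*n)/(2*n) (K(n) = (n + (-11 + n))/((2*n)) = (-11 + 2*n)*(1/(2*n)) = (-11 + 2*n)/(2*n))
J = 83/72 (J = (-11/2 - 36)/(-36) = -1/36*(-83/2) = 83/72 ≈ 1.1528)
(2150/((-225*5)) + J/(-1393)) - 1*2827 = (2150/((-225*5)) + (83/72)/(-1393)) - 1*2827 = (2150/(-1125) + (83/72)*(-1/1393)) - 2827 = (2150*(-1/1125) - 83/100296) - 2827 = (-86/45 - 83/100296) - 2827 = -958799/501480 - 2827 = -1418642759/501480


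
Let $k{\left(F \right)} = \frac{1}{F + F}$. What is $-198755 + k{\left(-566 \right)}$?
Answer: $- \frac{224990661}{1132} \approx -1.9876 \cdot 10^{5}$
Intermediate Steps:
$k{\left(F \right)} = \frac{1}{2 F}$
$-198755 + k{\left(-566 \right)} = -198755 + \frac{1}{2 \left(-566\right)} = -198755 + \frac{1}{2} \left(- \frac{1}{566}\right) = -198755 - \frac{1}{1132} = - \frac{224990661}{1132}$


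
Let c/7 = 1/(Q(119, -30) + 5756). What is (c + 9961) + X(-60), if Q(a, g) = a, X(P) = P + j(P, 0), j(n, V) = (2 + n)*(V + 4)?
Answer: 56805382/5875 ≈ 9669.0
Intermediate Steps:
j(n, V) = (2 + n)*(4 + V)
X(P) = 8 + 5*P (X(P) = P + (8 + 2*0 + 4*P + 0*P) = P + (8 + 0 + 4*P + 0) = P + (8 + 4*P) = 8 + 5*P)
c = 7/5875 (c = 7/(119 + 5756) = 7/5875 ≈ 0.0011915)
(c + 9961) + X(-60) = (7/5875 + 9961) + (8 + 5*(-60)) = 58520882/5875 + (8 - 300) = 58520882/5875 - 292 = 56805382/5875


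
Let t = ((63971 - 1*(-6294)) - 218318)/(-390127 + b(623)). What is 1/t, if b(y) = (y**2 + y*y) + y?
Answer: -128918/49351 ≈ -2.6123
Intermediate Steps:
b(y) = y + 2*y**2 (b(y) = (y**2 + y**2) + y = 2*y**2 + y = y + 2*y**2)
t = -49351/128918 (t = ((63971 - 1*(-6294)) - 218318)/(-390127 + 623*(1 + 2*623)) = ((63971 + 6294) - 218318)/(-390127 + 623*(1 + 1246)) = (70265 - 218318)/(-390127 + 623*1247) = -148053/(-390127 + 776881) = -148053/386754 = -148053*1/386754 = -49351/128918 ≈ -0.38281)
1/t = 1/(-49351/128918) = -128918/49351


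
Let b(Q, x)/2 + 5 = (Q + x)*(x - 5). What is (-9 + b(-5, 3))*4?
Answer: -44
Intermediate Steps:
b(Q, x) = -10 + 2*(-5 + x)*(Q + x) (b(Q, x) = -10 + 2*((Q + x)*(x - 5)) = -10 + 2*((Q + x)*(-5 + x)) = -10 + 2*((-5 + x)*(Q + x)) = -10 + 2*(-5 + x)*(Q + x))
(-9 + b(-5, 3))*4 = (-9 + (-10 - 10*(-5) - 10*3 + 2*3² + 2*(-5)*3))*4 = (-9 + (-10 + 50 - 30 + 2*9 - 30))*4 = (-9 + (-10 + 50 - 30 + 18 - 30))*4 = (-9 - 2)*4 = -11*4 = -44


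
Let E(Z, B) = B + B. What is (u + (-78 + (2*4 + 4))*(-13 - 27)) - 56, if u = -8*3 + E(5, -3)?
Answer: 2554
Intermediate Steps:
E(Z, B) = 2*B
u = -30 (u = -8*3 + 2*(-3) = -24 - 6 = -30)
(u + (-78 + (2*4 + 4))*(-13 - 27)) - 56 = (-30 + (-78 + (2*4 + 4))*(-13 - 27)) - 56 = (-30 + (-78 + (8 + 4))*(-40)) - 56 = (-30 + (-78 + 12)*(-40)) - 56 = (-30 - 66*(-40)) - 56 = (-30 + 2640) - 56 = 2610 - 56 = 2554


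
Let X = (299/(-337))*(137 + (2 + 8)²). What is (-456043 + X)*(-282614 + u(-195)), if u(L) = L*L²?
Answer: 1183545541084106/337 ≈ 3.5120e+12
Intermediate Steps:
X = -70863/337 (X = (299*(-1/337))*(137 + 10²) = -299*(137 + 100)/337 = -299/337*237 = -70863/337 ≈ -210.28)
u(L) = L³
(-456043 + X)*(-282614 + u(-195)) = (-456043 - 70863/337)*(-282614 + (-195)³) = -153757354*(-282614 - 7414875)/337 = -153757354/337*(-7697489) = 1183545541084106/337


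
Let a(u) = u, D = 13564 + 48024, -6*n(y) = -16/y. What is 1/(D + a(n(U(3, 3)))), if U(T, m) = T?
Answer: 9/554300 ≈ 1.6237e-5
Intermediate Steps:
n(y) = 8/(3*y) (n(y) = -(-8)/(3*y) = 8/(3*y))
D = 61588
1/(D + a(n(U(3, 3)))) = 1/(61588 + (8/3)/3) = 1/(61588 + (8/3)*(⅓)) = 1/(61588 + 8/9) = 1/(554300/9) = 9/554300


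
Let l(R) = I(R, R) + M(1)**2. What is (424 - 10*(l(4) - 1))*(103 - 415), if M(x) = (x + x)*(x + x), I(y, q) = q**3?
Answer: 114192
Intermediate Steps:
M(x) = 4*x**2 (M(x) = (2*x)*(2*x) = 4*x**2)
l(R) = 16 + R**3 (l(R) = R**3 + (4*1**2)**2 = R**3 + (4*1)**2 = R**3 + 4**2 = R**3 + 16 = 16 + R**3)
(424 - 10*(l(4) - 1))*(103 - 415) = (424 - 10*((16 + 4**3) - 1))*(103 - 415) = (424 - 10*((16 + 64) - 1))*(-312) = (424 - 10*(80 - 1))*(-312) = (424 - 10*79)*(-312) = (424 - 790)*(-312) = -366*(-312) = 114192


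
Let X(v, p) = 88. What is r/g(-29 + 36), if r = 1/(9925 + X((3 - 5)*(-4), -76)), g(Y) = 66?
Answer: 1/660858 ≈ 1.5132e-6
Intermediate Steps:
r = 1/10013 (r = 1/(9925 + 88) = 1/10013 ≈ 9.9870e-5)
r/g(-29 + 36) = (1/10013)/66 = (1/10013)*(1/66) = 1/660858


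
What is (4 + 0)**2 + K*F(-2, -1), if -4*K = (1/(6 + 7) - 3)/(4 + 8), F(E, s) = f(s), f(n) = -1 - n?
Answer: 16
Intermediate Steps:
F(E, s) = -1 - s
K = 19/312 (K = -(1/(6 + 7) - 3)/(4*(4 + 8)) = -(1/13 - 3)/(4*12) = -(-19)/(26*12) = -1/4*(-19/78) = 19/312 ≈ 0.060897)
(4 + 0)**2 + K*F(-2, -1) = (4 + 0)**2 + 19*(-1 - 1*(-1))/312 = 4**2 + 19*(-1 + 1)/312 = 16 + (19/312)*0 = 16 + 0 = 16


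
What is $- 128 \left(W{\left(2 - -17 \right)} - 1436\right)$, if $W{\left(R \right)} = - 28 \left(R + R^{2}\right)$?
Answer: $1545728$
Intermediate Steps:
$W{\left(R \right)} = - 28 R - 28 R^{2}$
$- 128 \left(W{\left(2 - -17 \right)} - 1436\right) = - 128 \left(- 28 \left(2 - -17\right) \left(1 + \left(2 - -17\right)\right) - 1436\right) = - 128 \left(- 28 \left(2 + 17\right) \left(1 + \left(2 + 17\right)\right) - 1436\right) = - 128 \left(\left(-28\right) 19 \left(1 + 19\right) - 1436\right) = - 128 \left(\left(-28\right) 19 \cdot 20 - 1436\right) = - 128 \left(-10640 - 1436\right) = \left(-128\right) \left(-12076\right) = 1545728$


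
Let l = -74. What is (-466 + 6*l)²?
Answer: 828100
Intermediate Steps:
(-466 + 6*l)² = (-466 + 6*(-74))² = (-466 - 444)² = (-910)² = 828100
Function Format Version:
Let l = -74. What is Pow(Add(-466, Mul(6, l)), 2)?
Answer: 828100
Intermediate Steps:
Pow(Add(-466, Mul(6, l)), 2) = Pow(Add(-466, Mul(6, -74)), 2) = Pow(Add(-466, -444), 2) = Pow(-910, 2) = 828100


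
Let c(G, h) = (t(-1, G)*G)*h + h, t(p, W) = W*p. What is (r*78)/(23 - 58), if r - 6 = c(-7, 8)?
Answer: 4212/5 ≈ 842.40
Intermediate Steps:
c(G, h) = h - h*G**2 (c(G, h) = ((G*(-1))*G)*h + h = ((-G)*G)*h + h = (-G**2)*h + h = -h*G**2 + h = h - h*G**2)
r = -378 (r = 6 + 8*(1 - 1*(-7)**2) = 6 + 8*(1 - 1*49) = 6 + 8*(1 - 49) = 6 + 8*(-48) = 6 - 384 = -378)
(r*78)/(23 - 58) = (-378*78)/(23 - 58) = -29484/(-35) = -29484*(-1/35) = 4212/5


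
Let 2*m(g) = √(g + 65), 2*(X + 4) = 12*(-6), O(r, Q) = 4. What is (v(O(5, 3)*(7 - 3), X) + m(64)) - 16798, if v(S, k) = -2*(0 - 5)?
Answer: -16788 + √129/2 ≈ -16782.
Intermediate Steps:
X = -40 (X = -4 + (12*(-6))/2 = -4 + (½)*(-72) = -4 - 36 = -40)
v(S, k) = 10 (v(S, k) = -2*(-5) = 10)
m(g) = √(65 + g)/2 (m(g) = √(g + 65)/2 = √(65 + g)/2)
(v(O(5, 3)*(7 - 3), X) + m(64)) - 16798 = (10 + √(65 + 64)/2) - 16798 = (10 + √129/2) - 16798 = -16788 + √129/2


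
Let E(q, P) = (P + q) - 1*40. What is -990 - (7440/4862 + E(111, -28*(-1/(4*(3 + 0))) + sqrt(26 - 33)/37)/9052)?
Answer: -16364407195/16504059 - I*sqrt(7)/334924 ≈ -991.54 - 7.8996e-6*I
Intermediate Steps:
E(q, P) = -40 + P + q (E(q, P) = (P + q) - 40 = -40 + P + q)
-990 - (7440/4862 + E(111, -28*(-1/(4*(3 + 0))) + sqrt(26 - 33)/37)/9052) = -990 - (7440/4862 + (-40 + (-28*(-1/(4*(3 + 0))) + sqrt(26 - 33)/37) + 111)/9052) = -990 - (7440*(1/4862) + (-40 + (-28/(3*(-4)) + sqrt(-7)*(1/37)) + 111)*(1/9052)) = -990 - (3720/2431 + (-40 + (-28/(-12) + (I*sqrt(7))*(1/37)) + 111)*(1/9052)) = -990 - (3720/2431 + (-40 + (-28*(-1/12) + I*sqrt(7)/37) + 111)*(1/9052)) = -990 - (3720/2431 + (-40 + (7/3 + I*sqrt(7)/37) + 111)*(1/9052)) = -990 - (3720/2431 + (220/3 + I*sqrt(7)/37)*(1/9052)) = -990 - (3720/2431 + (55/6789 + I*sqrt(7)/334924)) = -990 - (25388785/16504059 + I*sqrt(7)/334924) = -990 + (-25388785/16504059 - I*sqrt(7)/334924) = -16364407195/16504059 - I*sqrt(7)/334924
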